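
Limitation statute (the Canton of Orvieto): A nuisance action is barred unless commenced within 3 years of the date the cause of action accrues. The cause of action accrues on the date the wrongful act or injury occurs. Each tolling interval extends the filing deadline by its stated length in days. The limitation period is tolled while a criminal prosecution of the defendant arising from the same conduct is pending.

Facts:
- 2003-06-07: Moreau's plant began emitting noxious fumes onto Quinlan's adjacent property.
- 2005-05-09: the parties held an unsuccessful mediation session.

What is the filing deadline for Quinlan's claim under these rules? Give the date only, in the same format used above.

2006-06-07

The limitation period began to run on 2003-06-07.
Adding the 3 years base period to 2003-06-07 gives a deadline of 2006-06-07, before any tolling.
Nothing else in the chronology tolls or restarts the period.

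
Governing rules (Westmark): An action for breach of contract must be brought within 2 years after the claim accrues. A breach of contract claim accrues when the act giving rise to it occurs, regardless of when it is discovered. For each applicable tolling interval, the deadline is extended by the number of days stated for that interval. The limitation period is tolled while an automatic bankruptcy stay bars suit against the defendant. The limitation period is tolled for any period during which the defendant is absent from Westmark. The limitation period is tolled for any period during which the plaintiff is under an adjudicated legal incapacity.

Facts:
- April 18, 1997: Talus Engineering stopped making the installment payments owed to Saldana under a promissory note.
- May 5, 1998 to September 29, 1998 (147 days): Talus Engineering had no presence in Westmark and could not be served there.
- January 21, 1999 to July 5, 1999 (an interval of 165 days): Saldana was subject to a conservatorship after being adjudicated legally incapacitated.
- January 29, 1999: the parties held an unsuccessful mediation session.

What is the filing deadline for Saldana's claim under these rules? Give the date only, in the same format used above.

The claim accrued on April 18, 1997, when the wrongful act occurred.
2 years from April 18, 1997 is April 18, 1999.
Because the defendant's absence from the jurisdiction ran from May 5, 1998 to September 29, 1998, the deadline is extended by 147 days to September 12, 1999.
The plaintiff's legal incapacity from January 21, 1999 to July 5, 1999 tolled the period for 165 days, extending the deadline to February 24, 2000.
None of the other events listed affects the running of the period under the stated rules.

February 24, 2000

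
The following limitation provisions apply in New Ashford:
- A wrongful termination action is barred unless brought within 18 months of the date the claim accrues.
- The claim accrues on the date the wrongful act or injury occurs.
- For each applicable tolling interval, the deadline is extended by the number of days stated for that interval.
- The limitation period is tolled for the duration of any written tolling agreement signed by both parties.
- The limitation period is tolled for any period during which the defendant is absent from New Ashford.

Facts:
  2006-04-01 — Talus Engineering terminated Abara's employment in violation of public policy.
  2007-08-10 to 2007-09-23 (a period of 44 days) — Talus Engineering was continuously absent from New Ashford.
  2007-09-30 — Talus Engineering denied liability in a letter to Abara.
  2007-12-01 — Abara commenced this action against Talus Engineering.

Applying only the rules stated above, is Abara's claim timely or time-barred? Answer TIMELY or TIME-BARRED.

The limitation period began to run on 2006-04-01.
The untolled deadline — 18 months after 2006-04-01 — is 2007-10-01.
Because the defendant's absence from the jurisdiction ran from 2007-08-10 to 2007-09-23, the deadline is extended by 44 days to 2007-11-14.
Nothing else in the chronology tolls or restarts the period.
The 2007-12-01 filing falls after the 2007-11-14 deadline; the claim is time-barred.

TIME-BARRED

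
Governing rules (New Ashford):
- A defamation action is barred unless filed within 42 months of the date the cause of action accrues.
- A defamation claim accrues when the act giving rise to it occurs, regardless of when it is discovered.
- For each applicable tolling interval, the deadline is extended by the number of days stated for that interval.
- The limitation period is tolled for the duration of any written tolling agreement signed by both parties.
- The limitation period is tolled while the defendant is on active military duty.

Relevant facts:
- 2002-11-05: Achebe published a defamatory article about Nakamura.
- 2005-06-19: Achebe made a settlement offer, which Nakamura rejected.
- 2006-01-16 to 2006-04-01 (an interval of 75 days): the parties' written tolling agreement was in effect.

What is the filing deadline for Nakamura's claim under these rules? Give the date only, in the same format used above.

The limitation period began to run on 2002-11-05.
The untolled deadline — 42 months after 2002-11-05 — is 2006-05-05.
Because the written tolling agreement ran from 2006-01-16 to 2006-04-01, the deadline is extended by 75 days to 2006-07-19.
None of the other events listed affects the running of the period under the stated rules.

2006-07-19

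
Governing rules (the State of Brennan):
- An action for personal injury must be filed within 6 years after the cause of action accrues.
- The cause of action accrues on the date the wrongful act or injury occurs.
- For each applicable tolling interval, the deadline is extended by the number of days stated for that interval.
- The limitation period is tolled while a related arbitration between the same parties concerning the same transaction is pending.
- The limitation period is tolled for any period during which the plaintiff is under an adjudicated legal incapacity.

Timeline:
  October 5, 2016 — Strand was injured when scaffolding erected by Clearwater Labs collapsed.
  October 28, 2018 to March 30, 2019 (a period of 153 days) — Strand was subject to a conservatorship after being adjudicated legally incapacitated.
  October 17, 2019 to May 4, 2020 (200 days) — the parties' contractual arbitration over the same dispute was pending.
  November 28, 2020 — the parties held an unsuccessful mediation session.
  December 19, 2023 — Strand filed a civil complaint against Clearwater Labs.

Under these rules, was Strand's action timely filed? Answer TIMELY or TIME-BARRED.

TIME-BARRED

The cause of action accrued on October 5, 2016, the date of the act.
The untolled deadline — 6 years after October 5, 2016 — is October 5, 2022.
The plaintiff's legal incapacity from October 28, 2018 to March 30, 2019 tolled the period for 153 days, extending the deadline to March 7, 2023.
Because the pending related arbitration ran from October 17, 2019 to May 4, 2020, the deadline is extended by 200 days to September 23, 2023.
The other events in the timeline have no effect on the limitation period under the stated rules.
Filing on December 19, 2023 missed the September 23, 2023 deadline — the action is time-barred.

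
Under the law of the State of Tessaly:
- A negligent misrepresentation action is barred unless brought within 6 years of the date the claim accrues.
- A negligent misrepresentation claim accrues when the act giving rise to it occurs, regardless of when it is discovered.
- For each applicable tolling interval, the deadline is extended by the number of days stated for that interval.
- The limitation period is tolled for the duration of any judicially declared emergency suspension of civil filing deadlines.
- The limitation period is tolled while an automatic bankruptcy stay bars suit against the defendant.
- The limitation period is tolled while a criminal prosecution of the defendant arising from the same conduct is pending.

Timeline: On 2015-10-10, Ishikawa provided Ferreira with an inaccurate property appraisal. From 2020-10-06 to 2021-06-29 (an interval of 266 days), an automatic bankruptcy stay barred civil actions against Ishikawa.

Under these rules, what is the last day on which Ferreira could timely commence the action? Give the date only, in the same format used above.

The limitation period began to run on 2015-10-10.
6 years from 2015-10-10 is 2021-10-10.
The automatic bankruptcy stay from 2020-10-06 to 2021-06-29 tolled the period for 266 days, extending the deadline to 2022-07-03.

2022-07-03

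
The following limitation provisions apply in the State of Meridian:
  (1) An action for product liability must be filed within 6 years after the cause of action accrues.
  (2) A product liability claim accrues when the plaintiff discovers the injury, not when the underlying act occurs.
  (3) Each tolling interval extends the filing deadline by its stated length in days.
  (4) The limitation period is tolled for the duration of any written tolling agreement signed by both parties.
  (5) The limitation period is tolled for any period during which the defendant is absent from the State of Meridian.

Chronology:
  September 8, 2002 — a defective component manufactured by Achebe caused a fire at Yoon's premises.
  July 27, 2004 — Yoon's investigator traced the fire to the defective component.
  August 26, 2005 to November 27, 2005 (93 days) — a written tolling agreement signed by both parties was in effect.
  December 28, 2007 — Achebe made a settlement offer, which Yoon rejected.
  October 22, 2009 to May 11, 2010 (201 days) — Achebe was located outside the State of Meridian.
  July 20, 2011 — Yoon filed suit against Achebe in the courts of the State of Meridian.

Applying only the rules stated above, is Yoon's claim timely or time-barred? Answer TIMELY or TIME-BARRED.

TIME-BARRED

Accrual is tied to discovery, so the period began on July 27, 2004 rather than on September 8, 2002 when the act occurred.
6 years from July 27, 2004 is July 27, 2010.
Because the written tolling agreement ran from August 26, 2005 to November 27, 2005, the deadline is extended by 93 days to October 28, 2010.
The period was tolled for 201 days by the defendant's absence from the jurisdiction (October 22, 2009 to May 11, 2010), pushing the deadline to May 17, 2011.
Nothing else in the chronology tolls or restarts the period.
The July 20, 2011 filing falls after the May 17, 2011 deadline; the claim is time-barred.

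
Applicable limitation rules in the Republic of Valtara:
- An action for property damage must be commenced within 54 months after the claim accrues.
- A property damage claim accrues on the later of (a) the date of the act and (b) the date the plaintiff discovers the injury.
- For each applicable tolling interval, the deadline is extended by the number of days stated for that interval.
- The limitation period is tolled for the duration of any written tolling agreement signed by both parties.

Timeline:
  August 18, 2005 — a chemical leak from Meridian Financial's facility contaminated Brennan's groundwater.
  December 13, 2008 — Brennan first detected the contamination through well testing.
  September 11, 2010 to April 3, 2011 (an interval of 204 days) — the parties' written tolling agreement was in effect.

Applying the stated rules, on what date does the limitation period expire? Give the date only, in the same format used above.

Because discovery on December 13, 2008 post-dates the August 18, 2005 act, accrual under the later-of rule falls on December 13, 2008.
54 months from December 13, 2008 is June 13, 2013.
The written tolling agreement from September 11, 2010 to April 3, 2011 tolled the period for 204 days, extending the deadline to January 3, 2014.

January 3, 2014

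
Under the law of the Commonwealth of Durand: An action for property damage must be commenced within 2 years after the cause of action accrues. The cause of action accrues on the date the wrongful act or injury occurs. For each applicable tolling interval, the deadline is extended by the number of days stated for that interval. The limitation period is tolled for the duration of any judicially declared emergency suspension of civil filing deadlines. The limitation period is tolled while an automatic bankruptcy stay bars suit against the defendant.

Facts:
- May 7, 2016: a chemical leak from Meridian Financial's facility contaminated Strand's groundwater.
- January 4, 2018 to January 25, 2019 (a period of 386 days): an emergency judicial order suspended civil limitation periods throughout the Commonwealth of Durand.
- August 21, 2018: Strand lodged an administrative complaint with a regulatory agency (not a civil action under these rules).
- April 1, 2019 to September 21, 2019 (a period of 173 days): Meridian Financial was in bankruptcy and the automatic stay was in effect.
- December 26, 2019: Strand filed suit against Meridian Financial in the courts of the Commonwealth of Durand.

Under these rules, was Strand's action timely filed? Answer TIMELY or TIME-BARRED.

TIME-BARRED

The cause of action accrued on May 7, 2016, the date of the act.
2 years from May 7, 2016 is May 7, 2018.
The emergency suspension of filing deadlines from January 4, 2018 to January 25, 2019 tolled the period for 386 days, extending the deadline to May 28, 2019.
The automatic bankruptcy stay from April 1, 2019 to September 21, 2019 tolled the period for 173 days, extending the deadline to November 17, 2019.
None of the other events listed affects the running of the period under the stated rules.
The December 26, 2019 filing falls after the November 17, 2019 deadline; the claim is time-barred.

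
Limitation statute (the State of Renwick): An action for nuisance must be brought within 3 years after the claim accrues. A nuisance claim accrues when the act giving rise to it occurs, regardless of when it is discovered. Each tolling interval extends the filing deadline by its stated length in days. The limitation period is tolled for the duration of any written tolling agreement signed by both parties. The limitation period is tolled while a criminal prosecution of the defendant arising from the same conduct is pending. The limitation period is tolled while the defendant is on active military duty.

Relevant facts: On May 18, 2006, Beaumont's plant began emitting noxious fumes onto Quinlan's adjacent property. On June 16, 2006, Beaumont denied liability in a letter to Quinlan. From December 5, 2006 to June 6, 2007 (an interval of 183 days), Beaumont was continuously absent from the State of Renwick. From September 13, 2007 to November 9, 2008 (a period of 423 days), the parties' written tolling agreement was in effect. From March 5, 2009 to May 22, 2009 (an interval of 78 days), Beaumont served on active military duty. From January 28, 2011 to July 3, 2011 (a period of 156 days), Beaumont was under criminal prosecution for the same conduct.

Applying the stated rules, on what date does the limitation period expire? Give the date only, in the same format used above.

October 1, 2010

The claim accrued on May 18, 2006, the date of the act.
3 years from May 18, 2006 is May 18, 2009.
Because the written tolling agreement ran from September 13, 2007 to November 9, 2008, the deadline is extended by 423 days to July 15, 2010.
The defendant's active military service from March 5, 2009 to May 22, 2009 tolled the period for 78 days, extending the deadline to October 1, 2010.
The pending criminal prosecution starting January 28, 2011 came too late — the period had run on October 1, 2010 — and so does not extend the deadline.
The defendant's absence from the jurisdiction from December 5, 2006 to June 6, 2007 does not toll the period, because no stated rule makes the defendant's absence a tolling event.
The other events in the timeline have no effect on the limitation period under the stated rules.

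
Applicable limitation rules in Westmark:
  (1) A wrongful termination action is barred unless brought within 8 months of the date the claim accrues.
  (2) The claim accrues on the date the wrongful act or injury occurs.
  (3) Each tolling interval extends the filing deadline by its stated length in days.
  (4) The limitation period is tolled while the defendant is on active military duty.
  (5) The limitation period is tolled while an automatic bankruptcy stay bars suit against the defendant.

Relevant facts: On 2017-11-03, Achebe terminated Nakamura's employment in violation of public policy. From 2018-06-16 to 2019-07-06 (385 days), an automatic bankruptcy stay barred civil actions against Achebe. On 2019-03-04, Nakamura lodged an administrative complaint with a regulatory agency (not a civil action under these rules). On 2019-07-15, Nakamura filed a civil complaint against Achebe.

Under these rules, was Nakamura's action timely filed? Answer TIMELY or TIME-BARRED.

The claim accrued on 2017-11-03, the date of the act.
The untolled deadline — 8 months after 2017-11-03 — is 2018-07-03.
The period was tolled for 385 days by the automatic bankruptcy stay (2018-06-16 to 2019-07-06), pushing the deadline to 2019-07-23.
The other events in the timeline have no effect on the limitation period under the stated rules.
Filing on 2019-07-15 beat the 2019-07-23 deadline — the action is timely.

TIMELY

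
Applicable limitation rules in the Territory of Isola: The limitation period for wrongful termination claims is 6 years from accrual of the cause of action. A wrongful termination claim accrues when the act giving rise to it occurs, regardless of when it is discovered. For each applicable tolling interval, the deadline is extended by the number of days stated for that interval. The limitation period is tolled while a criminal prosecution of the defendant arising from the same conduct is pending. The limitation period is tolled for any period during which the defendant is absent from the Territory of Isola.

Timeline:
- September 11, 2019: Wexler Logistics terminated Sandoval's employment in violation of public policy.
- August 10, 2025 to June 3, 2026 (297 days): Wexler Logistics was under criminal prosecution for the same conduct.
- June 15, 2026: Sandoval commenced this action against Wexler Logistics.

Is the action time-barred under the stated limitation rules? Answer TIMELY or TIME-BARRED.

TIMELY

The limitation period began to run on September 11, 2019.
The untolled deadline — 6 years after September 11, 2019 — is September 11, 2025.
The period was tolled for 297 days by the pending criminal prosecution (August 10, 2025 to June 3, 2026), pushing the deadline to July 5, 2026.
Sandoval filed on June 15, 2026, before the July 5, 2026 deadline, so the action is timely.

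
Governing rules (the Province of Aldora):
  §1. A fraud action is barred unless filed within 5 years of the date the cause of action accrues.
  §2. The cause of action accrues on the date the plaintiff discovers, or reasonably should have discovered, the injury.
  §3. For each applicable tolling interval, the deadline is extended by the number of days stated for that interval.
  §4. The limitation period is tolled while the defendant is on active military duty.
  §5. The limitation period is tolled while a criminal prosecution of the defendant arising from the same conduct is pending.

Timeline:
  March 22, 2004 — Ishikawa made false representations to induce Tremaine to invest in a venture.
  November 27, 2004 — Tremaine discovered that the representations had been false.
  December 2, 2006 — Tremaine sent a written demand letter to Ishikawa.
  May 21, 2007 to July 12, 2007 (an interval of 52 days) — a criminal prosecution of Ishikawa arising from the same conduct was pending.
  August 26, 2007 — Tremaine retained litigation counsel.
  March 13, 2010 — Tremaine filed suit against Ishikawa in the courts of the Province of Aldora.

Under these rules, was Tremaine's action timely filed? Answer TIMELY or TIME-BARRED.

Under the discovery rule, the claim accrued on November 27, 2004, when Tremaine discovered the injury — not on the March 22, 2004 date of the underlying act.
The untolled deadline — 5 years after November 27, 2004 — is November 27, 2009.
Because the pending criminal prosecution ran from May 21, 2007 to July 12, 2007, the deadline is extended by 52 days to January 18, 2010.
Nothing else in the chronology tolls or restarts the period.
Tremaine filed on March 13, 2010, after the January 18, 2010 deadline, so the action is time-barred.

TIME-BARRED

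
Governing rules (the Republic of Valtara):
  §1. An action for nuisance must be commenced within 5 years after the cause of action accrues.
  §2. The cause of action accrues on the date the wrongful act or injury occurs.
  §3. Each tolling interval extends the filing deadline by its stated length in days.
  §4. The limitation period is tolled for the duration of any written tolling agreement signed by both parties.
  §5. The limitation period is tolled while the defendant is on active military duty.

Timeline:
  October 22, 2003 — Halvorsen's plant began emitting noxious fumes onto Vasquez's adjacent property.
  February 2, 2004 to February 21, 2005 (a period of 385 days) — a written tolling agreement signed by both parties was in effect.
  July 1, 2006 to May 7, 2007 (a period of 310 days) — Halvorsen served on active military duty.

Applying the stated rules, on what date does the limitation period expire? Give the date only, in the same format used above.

The cause of action accrued on October 22, 2003, the date of the act.
Adding the 5 years base period to October 22, 2003 gives a deadline of October 22, 2008, before any tolling.
The written tolling agreement from February 2, 2004 to February 21, 2005 tolled the period for 385 days, extending the deadline to November 11, 2009.
The defendant's active military service from July 1, 2006 to May 7, 2007 tolled the period for 310 days, extending the deadline to September 17, 2010.

September 17, 2010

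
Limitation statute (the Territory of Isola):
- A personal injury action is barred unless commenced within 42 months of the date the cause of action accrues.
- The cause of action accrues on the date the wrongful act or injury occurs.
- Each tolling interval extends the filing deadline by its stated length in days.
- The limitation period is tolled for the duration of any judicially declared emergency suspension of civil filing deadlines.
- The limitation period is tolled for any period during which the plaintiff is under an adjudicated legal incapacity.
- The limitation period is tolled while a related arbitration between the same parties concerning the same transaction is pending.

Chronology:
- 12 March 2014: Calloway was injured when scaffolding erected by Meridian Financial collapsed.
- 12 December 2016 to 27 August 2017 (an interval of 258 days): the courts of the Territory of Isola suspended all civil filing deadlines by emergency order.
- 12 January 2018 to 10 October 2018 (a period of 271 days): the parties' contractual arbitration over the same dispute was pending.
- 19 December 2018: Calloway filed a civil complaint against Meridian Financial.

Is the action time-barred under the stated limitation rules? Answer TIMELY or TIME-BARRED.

TIMELY

The limitation period began to run on 12 March 2014.
The untolled deadline — 42 months after 12 March 2014 — is 12 September 2017.
The period was tolled for 258 days by the emergency suspension of filing deadlines (12 December 2016 to 27 August 2017), pushing the deadline to 28 May 2018.
Because the pending related arbitration ran from 12 January 2018 to 10 October 2018, the deadline is extended by 271 days to 23 February 2019.
The 19 December 2018 filing precedes the 23 February 2019 deadline; the claim is timely.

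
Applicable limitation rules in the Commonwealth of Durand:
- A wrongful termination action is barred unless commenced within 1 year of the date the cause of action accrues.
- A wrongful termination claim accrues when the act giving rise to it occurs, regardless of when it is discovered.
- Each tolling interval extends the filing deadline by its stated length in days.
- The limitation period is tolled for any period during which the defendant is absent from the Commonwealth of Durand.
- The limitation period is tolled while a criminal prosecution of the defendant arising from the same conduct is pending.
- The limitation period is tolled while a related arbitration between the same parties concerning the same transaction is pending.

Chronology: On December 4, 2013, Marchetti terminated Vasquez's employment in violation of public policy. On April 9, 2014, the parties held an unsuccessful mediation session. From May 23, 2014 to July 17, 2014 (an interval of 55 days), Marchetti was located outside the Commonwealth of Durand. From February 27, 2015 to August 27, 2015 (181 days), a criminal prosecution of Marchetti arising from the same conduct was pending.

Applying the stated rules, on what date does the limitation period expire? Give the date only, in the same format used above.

January 28, 2015

The claim accrued on December 4, 2013, when the wrongful act occurred.
The untolled deadline — 1 year after December 4, 2013 — is December 4, 2014.
The defendant's absence from the jurisdiction from May 23, 2014 to July 17, 2014 tolled the period for 55 days, extending the deadline to January 28, 2015.
The pending criminal prosecution from February 27, 2015 to August 27, 2015 began after the period had already run on January 28, 2015, so it has no tolling effect.
The other events in the timeline have no effect on the limitation period under the stated rules.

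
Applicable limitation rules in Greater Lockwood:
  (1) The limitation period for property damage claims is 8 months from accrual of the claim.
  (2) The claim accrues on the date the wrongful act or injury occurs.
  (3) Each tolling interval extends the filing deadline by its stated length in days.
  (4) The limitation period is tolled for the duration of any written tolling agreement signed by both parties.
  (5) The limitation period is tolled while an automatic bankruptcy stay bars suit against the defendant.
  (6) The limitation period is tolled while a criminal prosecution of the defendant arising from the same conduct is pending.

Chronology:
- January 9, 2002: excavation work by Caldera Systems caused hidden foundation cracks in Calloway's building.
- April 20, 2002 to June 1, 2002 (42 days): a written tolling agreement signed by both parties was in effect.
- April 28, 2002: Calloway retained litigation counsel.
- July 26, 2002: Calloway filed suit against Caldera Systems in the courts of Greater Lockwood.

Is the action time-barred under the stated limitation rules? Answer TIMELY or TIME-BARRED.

TIMELY

The claim accrued on January 9, 2002, when the wrongful act occurred.
8 months from January 9, 2002 is September 9, 2002.
The period was tolled for 42 days by the written tolling agreement (April 20, 2002 to June 1, 2002), pushing the deadline to October 21, 2002.
None of the other events listed affects the running of the period under the stated rules.
The July 26, 2002 filing precedes the October 21, 2002 deadline; the claim is timely.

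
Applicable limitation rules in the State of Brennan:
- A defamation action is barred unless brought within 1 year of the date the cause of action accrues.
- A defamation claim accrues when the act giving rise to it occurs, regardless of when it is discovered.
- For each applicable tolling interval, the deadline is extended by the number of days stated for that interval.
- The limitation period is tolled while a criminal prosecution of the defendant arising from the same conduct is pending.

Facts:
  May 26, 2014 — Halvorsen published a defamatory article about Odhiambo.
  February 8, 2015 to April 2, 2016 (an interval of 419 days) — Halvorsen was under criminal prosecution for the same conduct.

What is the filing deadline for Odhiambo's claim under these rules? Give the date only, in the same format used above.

The claim accrued on May 26, 2014, when the wrongful act occurred.
The untolled deadline — 1 year after May 26, 2014 — is May 26, 2015.
The pending criminal prosecution from February 8, 2015 to April 2, 2016 tolled the period for 419 days, extending the deadline to July 18, 2016.

July 18, 2016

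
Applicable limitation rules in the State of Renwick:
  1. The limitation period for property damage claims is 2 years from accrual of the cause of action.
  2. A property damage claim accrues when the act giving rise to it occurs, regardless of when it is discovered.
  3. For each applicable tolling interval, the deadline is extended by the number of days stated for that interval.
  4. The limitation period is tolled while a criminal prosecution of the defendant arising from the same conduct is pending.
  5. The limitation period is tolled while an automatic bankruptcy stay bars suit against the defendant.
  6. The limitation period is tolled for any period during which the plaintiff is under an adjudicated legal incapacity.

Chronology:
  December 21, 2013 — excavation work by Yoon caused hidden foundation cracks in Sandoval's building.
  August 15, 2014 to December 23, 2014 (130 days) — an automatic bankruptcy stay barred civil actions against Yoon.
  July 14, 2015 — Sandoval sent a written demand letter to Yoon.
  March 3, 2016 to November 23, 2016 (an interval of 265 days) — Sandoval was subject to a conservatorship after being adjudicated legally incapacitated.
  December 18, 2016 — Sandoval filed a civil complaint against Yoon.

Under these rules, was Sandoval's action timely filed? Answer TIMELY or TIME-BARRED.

TIMELY

The cause of action accrued on December 21, 2013, the date of the act.
2 years from December 21, 2013 is December 21, 2015.
Because the automatic bankruptcy stay ran from August 15, 2014 to December 23, 2014, the deadline is extended by 130 days to April 29, 2016.
The plaintiff's legal incapacity from March 3, 2016 to November 23, 2016 tolled the period for 265 days, extending the deadline to January 19, 2017.
Nothing else in the chronology tolls or restarts the period.
Filing on December 18, 2016 beat the January 19, 2017 deadline — the action is timely.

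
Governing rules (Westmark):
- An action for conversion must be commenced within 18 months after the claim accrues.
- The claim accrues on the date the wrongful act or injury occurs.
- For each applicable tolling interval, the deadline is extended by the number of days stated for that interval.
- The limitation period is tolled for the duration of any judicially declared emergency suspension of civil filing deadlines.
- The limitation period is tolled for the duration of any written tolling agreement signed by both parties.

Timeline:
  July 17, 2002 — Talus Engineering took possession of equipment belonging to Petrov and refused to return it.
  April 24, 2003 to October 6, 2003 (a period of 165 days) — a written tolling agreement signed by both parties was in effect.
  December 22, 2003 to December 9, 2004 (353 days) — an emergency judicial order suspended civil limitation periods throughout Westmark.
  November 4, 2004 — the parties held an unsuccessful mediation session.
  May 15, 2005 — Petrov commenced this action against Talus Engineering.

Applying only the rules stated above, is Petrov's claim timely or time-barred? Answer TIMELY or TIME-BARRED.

The limitation period began to run on July 17, 2002.
18 months from July 17, 2002 is January 17, 2004.
The period was tolled for 165 days by the written tolling agreement (April 24, 2003 to October 6, 2003), pushing the deadline to June 30, 2004.
The emergency suspension of filing deadlines from December 22, 2003 to December 9, 2004 tolled the period for 353 days, extending the deadline to June 18, 2005.
The other events in the timeline have no effect on the limitation period under the stated rules.
Filing on May 15, 2005 beat the June 18, 2005 deadline — the action is timely.

TIMELY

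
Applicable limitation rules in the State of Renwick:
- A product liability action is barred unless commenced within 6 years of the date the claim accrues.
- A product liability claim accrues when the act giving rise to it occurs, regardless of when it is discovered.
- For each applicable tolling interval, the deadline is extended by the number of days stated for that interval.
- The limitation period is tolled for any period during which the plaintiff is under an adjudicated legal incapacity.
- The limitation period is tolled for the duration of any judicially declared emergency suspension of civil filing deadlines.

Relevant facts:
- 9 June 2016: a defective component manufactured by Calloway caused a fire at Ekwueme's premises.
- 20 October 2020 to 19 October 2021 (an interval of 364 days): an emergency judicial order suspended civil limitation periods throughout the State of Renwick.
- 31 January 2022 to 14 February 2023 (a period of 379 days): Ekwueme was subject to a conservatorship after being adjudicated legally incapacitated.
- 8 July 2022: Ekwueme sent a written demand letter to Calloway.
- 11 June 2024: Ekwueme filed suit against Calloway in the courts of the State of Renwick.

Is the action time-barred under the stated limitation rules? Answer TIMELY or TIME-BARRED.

The claim accrued on 9 June 2016, the date of the act.
The untolled deadline — 6 years after 9 June 2016 — is 9 June 2022.
Because the emergency suspension of filing deadlines ran from 20 October 2020 to 19 October 2021, the deadline is extended by 364 days to 8 June 2023.
The plaintiff's legal incapacity from 31 January 2022 to 14 February 2023 tolled the period for 379 days, extending the deadline to 21 June 2024.
The other events in the timeline have no effect on the limitation period under the stated rules.
The 11 June 2024 filing precedes the 21 June 2024 deadline; the claim is timely.

TIMELY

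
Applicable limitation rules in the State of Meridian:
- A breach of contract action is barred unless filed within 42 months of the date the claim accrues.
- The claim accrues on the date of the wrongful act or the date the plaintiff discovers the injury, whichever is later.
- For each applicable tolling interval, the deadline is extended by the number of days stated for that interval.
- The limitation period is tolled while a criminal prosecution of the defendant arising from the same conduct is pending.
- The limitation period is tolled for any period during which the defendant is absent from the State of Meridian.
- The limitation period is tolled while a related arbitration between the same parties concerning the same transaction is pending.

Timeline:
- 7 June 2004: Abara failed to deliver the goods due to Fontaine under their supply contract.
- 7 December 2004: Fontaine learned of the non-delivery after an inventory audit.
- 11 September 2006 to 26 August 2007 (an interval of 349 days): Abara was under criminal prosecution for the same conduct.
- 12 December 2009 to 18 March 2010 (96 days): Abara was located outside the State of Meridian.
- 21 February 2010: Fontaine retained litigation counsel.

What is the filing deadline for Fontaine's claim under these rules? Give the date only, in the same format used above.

22 May 2009

Taking the later of the act (7 June 2004) and discovery (7 December 2004), the claim accrued on 7 December 2004.
42 months from 7 December 2004 is 7 June 2008.
The period was tolled for 349 days by the pending criminal prosecution (11 September 2006 to 26 August 2007), pushing the deadline to 22 May 2009.
By the time the defendant's absence from the jurisdiction began on 12 December 2009, the limitation period had already expired on 22 May 2009; that interval cannot revive it.
Nothing else in the chronology tolls or restarts the period.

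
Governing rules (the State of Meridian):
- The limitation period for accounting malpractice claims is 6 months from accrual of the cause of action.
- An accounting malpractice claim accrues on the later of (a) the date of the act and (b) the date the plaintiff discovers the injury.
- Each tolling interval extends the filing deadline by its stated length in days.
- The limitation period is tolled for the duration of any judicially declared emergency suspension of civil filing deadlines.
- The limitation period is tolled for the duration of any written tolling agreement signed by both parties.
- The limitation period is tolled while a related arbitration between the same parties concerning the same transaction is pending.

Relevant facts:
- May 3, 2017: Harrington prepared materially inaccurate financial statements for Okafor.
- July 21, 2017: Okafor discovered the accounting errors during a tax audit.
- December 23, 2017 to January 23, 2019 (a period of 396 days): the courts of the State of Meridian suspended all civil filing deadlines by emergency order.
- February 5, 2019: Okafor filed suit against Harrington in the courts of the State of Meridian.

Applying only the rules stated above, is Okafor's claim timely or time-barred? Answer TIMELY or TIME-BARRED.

TIMELY

Because discovery on July 21, 2017 post-dates the May 3, 2017 act, accrual under the later-of rule falls on July 21, 2017.
The untolled deadline — 6 months after July 21, 2017 — is January 21, 2018.
The emergency suspension of filing deadlines from December 23, 2017 to January 23, 2019 tolled the period for 396 days, extending the deadline to February 21, 2019.
Filing on February 5, 2019 beat the February 21, 2019 deadline — the action is timely.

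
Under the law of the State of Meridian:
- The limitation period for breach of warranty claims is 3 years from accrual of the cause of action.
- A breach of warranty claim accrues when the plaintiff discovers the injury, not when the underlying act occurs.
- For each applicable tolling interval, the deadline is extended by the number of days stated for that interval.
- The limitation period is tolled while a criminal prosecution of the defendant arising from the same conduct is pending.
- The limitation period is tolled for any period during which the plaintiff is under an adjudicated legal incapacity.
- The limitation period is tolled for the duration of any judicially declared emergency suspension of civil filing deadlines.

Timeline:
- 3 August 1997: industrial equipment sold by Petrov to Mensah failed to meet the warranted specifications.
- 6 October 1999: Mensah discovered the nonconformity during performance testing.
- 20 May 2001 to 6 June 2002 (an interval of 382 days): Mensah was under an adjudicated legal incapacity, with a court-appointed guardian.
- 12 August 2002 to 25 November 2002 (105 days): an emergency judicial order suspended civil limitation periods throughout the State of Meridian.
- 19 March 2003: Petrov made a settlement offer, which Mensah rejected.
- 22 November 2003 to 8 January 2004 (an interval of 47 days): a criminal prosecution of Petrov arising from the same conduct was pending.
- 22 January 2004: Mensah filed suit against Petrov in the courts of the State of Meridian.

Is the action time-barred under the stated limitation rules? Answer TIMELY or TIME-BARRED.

Under the discovery rule, the claim accrued on 6 October 1999, when Mensah discovered the injury — not on the 3 August 1997 date of the underlying act.
The untolled deadline — 3 years after 6 October 1999 — is 6 October 2002.
Because the plaintiff's legal incapacity ran from 20 May 2001 to 6 June 2002, the deadline is extended by 382 days to 23 October 2003.
Because the emergency suspension of filing deadlines ran from 12 August 2002 to 25 November 2002, the deadline is extended by 105 days to 5 February 2004.
The pending criminal prosecution from 22 November 2003 to 8 January 2004 tolled the period for 47 days, extending the deadline to 23 March 2004.
None of the other events listed affects the running of the period under the stated rules.
The 22 January 2004 filing precedes the 23 March 2004 deadline; the claim is timely.

TIMELY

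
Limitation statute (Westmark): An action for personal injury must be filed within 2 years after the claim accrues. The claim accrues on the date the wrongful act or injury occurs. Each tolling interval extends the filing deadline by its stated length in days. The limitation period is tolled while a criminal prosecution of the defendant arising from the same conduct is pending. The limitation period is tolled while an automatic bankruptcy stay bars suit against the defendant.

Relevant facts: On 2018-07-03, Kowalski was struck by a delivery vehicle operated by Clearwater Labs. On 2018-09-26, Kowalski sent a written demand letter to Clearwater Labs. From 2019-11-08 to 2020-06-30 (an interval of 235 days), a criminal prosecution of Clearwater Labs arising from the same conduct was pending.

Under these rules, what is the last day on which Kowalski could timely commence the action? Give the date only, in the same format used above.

The claim accrued on 2018-07-03, when the wrongful act occurred.
Adding the 2 years base period to 2018-07-03 gives a deadline of 2020-07-03, before any tolling.
Because the pending criminal prosecution ran from 2019-11-08 to 2020-06-30, the deadline is extended by 235 days to 2021-02-23.
The other events in the timeline have no effect on the limitation period under the stated rules.

2021-02-23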